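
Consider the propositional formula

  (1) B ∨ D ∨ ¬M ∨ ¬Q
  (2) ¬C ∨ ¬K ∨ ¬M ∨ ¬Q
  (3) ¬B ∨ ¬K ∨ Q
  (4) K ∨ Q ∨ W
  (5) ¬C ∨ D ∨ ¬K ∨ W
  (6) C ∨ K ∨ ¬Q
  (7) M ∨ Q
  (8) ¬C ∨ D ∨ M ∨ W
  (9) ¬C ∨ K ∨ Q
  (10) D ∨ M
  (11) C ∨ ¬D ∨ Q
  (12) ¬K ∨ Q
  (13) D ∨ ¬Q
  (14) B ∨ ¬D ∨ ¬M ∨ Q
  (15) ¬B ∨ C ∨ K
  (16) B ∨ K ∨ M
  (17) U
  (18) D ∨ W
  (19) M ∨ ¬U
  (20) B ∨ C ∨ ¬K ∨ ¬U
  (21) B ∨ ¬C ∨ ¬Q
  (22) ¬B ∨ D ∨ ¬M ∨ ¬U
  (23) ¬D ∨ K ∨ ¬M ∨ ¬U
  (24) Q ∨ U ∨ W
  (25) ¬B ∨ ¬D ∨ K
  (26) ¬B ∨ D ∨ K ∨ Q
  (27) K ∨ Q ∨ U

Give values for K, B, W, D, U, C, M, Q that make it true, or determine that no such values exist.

K: True, B: True, W: True, D: True, U: True, C: False, M: True, Q: True

Unit clause (U) forces U = True.
In (M ∨ ¬U) only M is left, so M = True.
Set K = True.
  then (¬K ∨ Q) forces Q = True.
  then (D ∨ ¬Q) forces D = True.
  then (¬C ∨ ¬K ∨ ¬M ∨ ¬Q) forces C = False.
  then (B ∨ C ∨ ¬K ∨ ¬U) forces B = True.
Set W = True.
All clauses satisfied.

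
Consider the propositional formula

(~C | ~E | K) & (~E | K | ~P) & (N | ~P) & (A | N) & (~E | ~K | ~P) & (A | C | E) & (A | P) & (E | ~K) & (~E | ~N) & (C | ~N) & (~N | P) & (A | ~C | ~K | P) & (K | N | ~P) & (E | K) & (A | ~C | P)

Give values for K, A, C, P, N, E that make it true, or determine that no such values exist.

Set K = True.
  then (E | ~K) forces E = True.
  then (~E | ~N) forces N = False.
  then (N | ~P) forces P = False.
  then (A | N) forces A = True.
Set C = True.
All clauses satisfied.

K = True; A = True; C = True; P = False; N = False; E = True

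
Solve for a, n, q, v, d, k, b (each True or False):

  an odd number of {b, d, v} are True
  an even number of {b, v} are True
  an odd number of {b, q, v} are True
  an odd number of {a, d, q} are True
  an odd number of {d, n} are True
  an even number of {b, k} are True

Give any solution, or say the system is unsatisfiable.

a: True; n: False; q: True; v: True; d: True; k: True; b: True

{b, d, v}: 3 true → odd ✓
{b, v}: 2 true → even ✓
{b, q, v}: 3 true → odd ✓
{a, d, q}: 3 true → odd ✓
{d, n}: 1 true → odd ✓
{b, k}: 2 true → even ✓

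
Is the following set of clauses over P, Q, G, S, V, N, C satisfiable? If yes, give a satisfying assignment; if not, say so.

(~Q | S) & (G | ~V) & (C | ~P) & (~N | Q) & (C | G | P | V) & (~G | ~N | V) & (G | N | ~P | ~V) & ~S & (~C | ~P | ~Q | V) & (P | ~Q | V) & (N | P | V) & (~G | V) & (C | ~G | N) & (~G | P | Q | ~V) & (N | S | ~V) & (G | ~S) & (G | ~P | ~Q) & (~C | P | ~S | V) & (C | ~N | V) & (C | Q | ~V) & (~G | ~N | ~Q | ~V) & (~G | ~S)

Unit clause (~S) forces S = False.
In (~Q | S) only ~Q is left, so Q = False.
In (~N | Q) only ~N is left, so N = False.
In (N | S | ~V) only ~V is left, so V = False.
In (N | P | V) only P is left, so P = True.
In (~G | V) only ~G is left, so G = False.
In (C | ~P) only C is left, so C = True.
All clauses satisfied.

P = True, Q = False, G = False, S = False, V = False, N = False, C = True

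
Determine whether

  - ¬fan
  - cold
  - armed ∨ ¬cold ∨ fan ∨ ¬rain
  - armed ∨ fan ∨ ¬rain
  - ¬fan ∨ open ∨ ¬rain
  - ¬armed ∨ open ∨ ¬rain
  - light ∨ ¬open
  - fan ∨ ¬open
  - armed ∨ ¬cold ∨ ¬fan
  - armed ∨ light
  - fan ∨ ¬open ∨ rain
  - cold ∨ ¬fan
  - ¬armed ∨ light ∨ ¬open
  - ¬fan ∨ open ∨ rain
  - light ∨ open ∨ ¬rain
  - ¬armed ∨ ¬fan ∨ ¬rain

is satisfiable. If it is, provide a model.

light = True, rain = False, cold = True, fan = False, armed = True, open = False

Unit clause (¬fan) forces fan = False.
Unit clause (cold) forces cold = True.
In (fan ∨ ¬open) only ¬open is left, so open = False.
Set light = True.
Try rain = True:
  (armed ∨ ¬cold ∨ fan ∨ ¬rain) forces armed = True.
  clause (¬armed ∨ open ∨ ¬rain) is falsified — backtrack.
So rain = False.
Set armed = True.
All clauses satisfied.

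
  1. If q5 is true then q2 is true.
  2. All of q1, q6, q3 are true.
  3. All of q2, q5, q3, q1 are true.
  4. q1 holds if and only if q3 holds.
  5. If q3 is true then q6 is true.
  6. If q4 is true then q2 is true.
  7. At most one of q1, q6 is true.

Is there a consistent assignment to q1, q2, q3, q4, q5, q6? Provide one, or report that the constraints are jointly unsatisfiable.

Unsatisfiable — no assignment works.

Case q1 = True:
  (2) forces q6 = True.
  Constraint (7) is violated (q1=T, q6=T) — contradiction.
Case q1 = False:
  Constraint (2) is violated (q1=F) — contradiction.
Both cases fail — unsatisfiable.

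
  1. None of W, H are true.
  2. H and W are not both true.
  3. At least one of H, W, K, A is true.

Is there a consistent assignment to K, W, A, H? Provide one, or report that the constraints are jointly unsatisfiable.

K=T, W=F, A=F, H=F

  (1) {W, H}: 0 true — none ✓
  (2) H=F, W=F — not both ✓
  (3) {H, W, K, A}: 1 true — at least one ✓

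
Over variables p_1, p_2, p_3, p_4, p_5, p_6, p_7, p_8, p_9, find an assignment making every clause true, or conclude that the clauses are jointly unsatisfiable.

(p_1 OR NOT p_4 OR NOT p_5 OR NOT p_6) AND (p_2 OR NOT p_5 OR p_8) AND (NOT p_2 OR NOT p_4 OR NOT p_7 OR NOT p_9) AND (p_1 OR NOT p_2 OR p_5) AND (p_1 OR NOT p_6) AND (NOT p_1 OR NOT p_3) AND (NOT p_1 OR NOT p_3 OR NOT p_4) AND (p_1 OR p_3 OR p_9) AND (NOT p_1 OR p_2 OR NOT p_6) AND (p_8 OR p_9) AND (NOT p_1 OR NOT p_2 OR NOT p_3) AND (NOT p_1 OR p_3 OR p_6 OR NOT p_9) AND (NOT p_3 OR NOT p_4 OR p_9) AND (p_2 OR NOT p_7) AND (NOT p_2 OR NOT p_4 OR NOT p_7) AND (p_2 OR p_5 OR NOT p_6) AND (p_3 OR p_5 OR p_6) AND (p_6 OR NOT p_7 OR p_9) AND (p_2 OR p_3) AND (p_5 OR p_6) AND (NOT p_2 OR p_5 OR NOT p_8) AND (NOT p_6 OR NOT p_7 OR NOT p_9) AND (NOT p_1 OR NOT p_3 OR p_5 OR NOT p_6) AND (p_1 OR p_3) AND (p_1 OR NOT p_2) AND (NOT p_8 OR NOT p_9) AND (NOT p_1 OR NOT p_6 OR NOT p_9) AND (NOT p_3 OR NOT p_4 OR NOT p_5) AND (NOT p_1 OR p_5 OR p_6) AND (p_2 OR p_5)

p_1=T, p_2=T, p_3=F, p_4=F, p_5=T, p_6=F, p_7=F, p_8=T, p_9=F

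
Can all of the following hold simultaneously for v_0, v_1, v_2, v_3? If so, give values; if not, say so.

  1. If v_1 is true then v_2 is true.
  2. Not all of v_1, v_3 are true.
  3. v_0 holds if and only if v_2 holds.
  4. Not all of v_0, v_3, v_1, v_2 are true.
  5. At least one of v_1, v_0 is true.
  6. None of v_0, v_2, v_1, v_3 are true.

The formula is unsatisfiable.

Case v_1 = True:
  Constraint (6) is violated (v_1=T) — contradiction.
Case v_1 = False:
  (5) with v_1=F forces v_0 = True.
  Constraint (6) is violated (v_0=T) — contradiction.
Both cases fail — unsatisfiable.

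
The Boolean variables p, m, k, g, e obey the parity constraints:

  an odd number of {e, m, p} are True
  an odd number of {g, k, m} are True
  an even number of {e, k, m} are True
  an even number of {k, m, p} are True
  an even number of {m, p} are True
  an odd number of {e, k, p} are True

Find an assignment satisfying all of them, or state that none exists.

No satisfying assignment exists.

Adding constraints 3, 5, 6 mod 2: every variable appears an even number of times on the left, so the left side is 0.
But the right sides sum to 1 (mod 2). 0 ≠ 1 — the system is inconsistent.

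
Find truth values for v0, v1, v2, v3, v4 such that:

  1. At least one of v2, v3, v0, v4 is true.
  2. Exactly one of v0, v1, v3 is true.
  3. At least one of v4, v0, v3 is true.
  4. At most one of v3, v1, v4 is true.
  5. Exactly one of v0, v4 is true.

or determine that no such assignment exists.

v0: True; v1: False; v2: True; v3: False; v4: False

  (1) {v2, v3, v0, v4}: 2 true — at least one ✓
  (2) {v0, v1, v3}: 1 true — exactly one ✓
  (3) {v4, v0, v3}: 1 true — at least one ✓
  (4) {v3, v1, v4}: 0 true — at most one ✓
  (5) {v0, v4}: 1 true — exactly one ✓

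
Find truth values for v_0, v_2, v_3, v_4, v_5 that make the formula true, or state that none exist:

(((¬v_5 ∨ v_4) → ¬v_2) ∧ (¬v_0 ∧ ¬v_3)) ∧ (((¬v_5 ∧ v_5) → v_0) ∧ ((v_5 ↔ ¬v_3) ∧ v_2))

v_0: False, v_2: True, v_3: False, v_4: False, v_5: True

  ((¬v_5 ∨ v_4) → ¬v_2) ∧ (¬v_0 ∧ ¬v_3) = True
    (¬v_5 ∨ v_4) → ¬v_2 = True
      ¬v_5 ∨ v_4 = False
        ¬v_5 = False
      ¬v_2 = False
    ¬v_0 ∧ ¬v_3 = True
      ¬v_0 = True
      ¬v_3 = True
  ((¬v_5 ∧ v_5) → v_0) ∧ ((v_5 ↔ ¬v_3) ∧ v_2) = True
    (¬v_5 ∧ v_5) → v_0 = True
      ¬v_5 ∧ v_5 = False
        ¬v_5 = False
    (v_5 ↔ ¬v_3) ∧ v_2 = True
      v_5 ↔ ¬v_3 = True
        ¬v_3 = True
Both conjuncts True, so the formula holds.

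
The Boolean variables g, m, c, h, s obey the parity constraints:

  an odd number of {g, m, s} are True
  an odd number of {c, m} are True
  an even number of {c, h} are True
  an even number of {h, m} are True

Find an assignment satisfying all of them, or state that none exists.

The formula is unsatisfiable.

Adding constraints 2, 3, 4 mod 2: every variable appears an even number of times on the left, so the left side is 0.
But the right sides sum to 1 (mod 2). 0 ≠ 1 — the system is inconsistent.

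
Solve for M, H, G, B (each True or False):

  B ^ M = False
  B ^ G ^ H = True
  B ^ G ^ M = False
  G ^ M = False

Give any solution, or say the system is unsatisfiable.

M = False; H = True; G = False; B = False

B ^ M = F ^ F = False ✓
B ^ G ^ H = F ^ F ^ T = True ✓
B ^ G ^ M = F ^ F ^ F = False ✓
G ^ M = F ^ F = False ✓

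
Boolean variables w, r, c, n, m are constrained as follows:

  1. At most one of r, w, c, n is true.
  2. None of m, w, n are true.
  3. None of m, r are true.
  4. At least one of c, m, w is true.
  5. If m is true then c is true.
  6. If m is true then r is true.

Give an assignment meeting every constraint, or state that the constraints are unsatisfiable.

w = False, r = False, c = True, n = False, m = False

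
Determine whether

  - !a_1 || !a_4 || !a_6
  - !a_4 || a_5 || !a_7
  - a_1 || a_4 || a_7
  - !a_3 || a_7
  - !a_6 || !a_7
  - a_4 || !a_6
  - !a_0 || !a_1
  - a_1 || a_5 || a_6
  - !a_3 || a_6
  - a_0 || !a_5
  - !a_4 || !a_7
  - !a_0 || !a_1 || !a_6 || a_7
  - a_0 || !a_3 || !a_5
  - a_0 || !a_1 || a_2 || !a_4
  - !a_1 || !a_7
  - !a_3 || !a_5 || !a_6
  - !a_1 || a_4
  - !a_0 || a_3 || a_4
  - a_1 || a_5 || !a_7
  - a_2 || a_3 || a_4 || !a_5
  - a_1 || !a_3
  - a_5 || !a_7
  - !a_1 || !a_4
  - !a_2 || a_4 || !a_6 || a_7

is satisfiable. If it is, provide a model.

a_0 = True, a_1 = False, a_2 = False, a_3 = False, a_4 = True, a_5 = False, a_6 = True, a_7 = False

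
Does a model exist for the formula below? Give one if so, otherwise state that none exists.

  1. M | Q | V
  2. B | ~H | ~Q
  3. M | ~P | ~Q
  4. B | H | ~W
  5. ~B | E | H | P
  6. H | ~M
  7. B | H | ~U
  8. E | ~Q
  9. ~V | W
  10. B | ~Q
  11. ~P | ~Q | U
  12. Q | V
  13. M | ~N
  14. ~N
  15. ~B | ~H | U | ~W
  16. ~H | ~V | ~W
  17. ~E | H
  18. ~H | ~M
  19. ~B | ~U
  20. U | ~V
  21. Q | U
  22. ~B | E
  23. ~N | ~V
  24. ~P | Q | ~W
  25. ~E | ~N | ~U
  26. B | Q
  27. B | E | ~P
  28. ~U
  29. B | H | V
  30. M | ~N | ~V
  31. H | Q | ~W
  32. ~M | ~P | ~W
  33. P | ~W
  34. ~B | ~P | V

Unit clause (~N) forces N = False.
Unit clause (~U) forces U = False.
In (U | ~V) only ~V is left, so V = False.
In (Q | U) only Q is left, so Q = True.
In (E | ~Q) only E is left, so E = True.
In (B | ~Q) only B is left, so B = True.
In (~P | ~Q | U) only ~P is left, so P = False.
In (~E | H) only H is left, so H = True.
In (~H | ~M) only ~M is left, so M = False.
In (P | ~W) only ~W is left, so W = False.
All clauses satisfied.

N = False, M = False, Q = True, B = True, H = True, V = False, E = True, U = False, P = False, W = False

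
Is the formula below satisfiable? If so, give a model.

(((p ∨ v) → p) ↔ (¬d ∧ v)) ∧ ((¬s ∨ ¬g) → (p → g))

d=T, p=F, v=T, s=T, g=F

  ((p ∨ v) → p) ↔ (¬d ∧ v) = True
    (p ∨ v) → p = False
      p ∨ v = True
    ¬d ∧ v = False
      ¬d = False
  (¬s ∨ ¬g) → (p → g) = True
    ¬s ∨ ¬g = True
      ¬s = False
      ¬g = True
    p → g = True
Both conjuncts True, so the formula holds.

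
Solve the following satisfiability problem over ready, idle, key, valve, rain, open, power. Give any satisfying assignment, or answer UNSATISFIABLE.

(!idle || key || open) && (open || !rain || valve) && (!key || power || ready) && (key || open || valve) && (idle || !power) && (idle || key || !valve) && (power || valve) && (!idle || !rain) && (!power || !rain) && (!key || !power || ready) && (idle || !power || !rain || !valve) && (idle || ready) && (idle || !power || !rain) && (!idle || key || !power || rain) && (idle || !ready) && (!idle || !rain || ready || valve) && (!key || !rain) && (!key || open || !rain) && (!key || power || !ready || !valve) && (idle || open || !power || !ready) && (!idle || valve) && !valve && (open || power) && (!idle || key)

Case valve = True:
  Clause (!valve) is falsified — contradiction.
Case valve = False:
  (power || valve) forces power = True.
  (idle || !power) forces idle = True.
  Clause (!idle || valve) is falsified — contradiction.
Both cases fail, so the formula is unsatisfiable.

Unsatisfiable — no assignment works.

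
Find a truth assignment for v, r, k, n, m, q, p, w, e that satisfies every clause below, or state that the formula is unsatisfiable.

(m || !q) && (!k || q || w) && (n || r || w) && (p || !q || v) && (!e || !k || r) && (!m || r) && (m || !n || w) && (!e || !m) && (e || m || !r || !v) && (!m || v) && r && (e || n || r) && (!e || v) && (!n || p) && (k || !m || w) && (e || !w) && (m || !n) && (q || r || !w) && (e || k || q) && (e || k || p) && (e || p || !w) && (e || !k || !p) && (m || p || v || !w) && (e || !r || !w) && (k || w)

v: True, r: True, k: True, n: False, m: False, q: False, p: False, w: True, e: True

Unit clause (r) forces r = True.
Set v = True.
Set k = True.
Set n = False.
Set m = False.
  then (m || !q) forces q = False.
  then (!k || q || w) forces w = True.
  then (e || m || !r || !v) forces e = True.
Set p = False.
All clauses satisfied.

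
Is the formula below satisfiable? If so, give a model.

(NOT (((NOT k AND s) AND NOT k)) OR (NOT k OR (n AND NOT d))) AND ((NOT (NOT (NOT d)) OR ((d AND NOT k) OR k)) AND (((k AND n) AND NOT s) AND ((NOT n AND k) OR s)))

No satisfying assignment exists.

Case k = True: the formula simplifies to (n AND NOT s) AND (NOT n OR s).
  n = True: simplifies to NOT s AND s.
    s = True: the conjunct NOT s is False.
    s = False: the conjunct s is False.
  n = False: the conjunct n is False.
Case k = False: the conjunct k is False.
Both cases fail — unsatisfiable.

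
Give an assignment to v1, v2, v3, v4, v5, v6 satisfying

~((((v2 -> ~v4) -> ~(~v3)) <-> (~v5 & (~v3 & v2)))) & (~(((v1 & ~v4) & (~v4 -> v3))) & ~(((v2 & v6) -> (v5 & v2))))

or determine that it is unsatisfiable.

v1: False, v2: True, v3: False, v4: False, v5: False, v6: True

  ~((((v2 -> ~v4) -> ~(~v3)) <-> (~v5 & (~v3 & v2)))) = True
    ((v2 -> ~v4) -> ~(~v3)) <-> (~v5 & (~v3 & v2)) = False
      (v2 -> ~v4) -> ~(~v3) = False
        v2 -> ~v4 = True
          ~v4 = True
        ~(~v3) = False
          ~v3 = True
      ~v5 & (~v3 & v2) = True
        ~v5 = True
        ~v3 & v2 = True
          ~v3 = True
  ~(((v1 & ~v4) & (~v4 -> v3))) & ~(((v2 & v6) -> (v5 & v2))) = True
    ~(((v1 & ~v4) & (~v4 -> v3))) = True
      (v1 & ~v4) & (~v4 -> v3) = False
        v1 & ~v4 = False
          ~v4 = True
        ~v4 -> v3 = False
          ~v4 = True
    ~(((v2 & v6) -> (v5 & v2))) = True
      (v2 & v6) -> (v5 & v2) = False
        v2 & v6 = True
        v5 & v2 = False
Both conjuncts True, so the formula holds.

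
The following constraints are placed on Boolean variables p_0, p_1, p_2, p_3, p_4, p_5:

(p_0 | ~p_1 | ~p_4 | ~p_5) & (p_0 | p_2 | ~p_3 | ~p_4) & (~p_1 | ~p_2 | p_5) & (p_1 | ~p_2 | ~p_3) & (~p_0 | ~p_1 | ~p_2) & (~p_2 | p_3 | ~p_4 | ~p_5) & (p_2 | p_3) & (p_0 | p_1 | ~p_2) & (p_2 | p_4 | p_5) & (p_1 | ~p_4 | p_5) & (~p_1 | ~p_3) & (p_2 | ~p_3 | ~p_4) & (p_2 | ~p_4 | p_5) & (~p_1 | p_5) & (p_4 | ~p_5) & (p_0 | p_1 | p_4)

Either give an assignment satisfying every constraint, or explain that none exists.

Set p_0 = True.
Set p_1 = False.
Set p_2 = True.
  then (p_1 | ~p_2 | ~p_3) forces p_3 = False.
Set p_4 = False.
  then (p_4 | ~p_5) forces p_5 = False.
All clauses satisfied.

p_0 = True; p_1 = False; p_2 = True; p_3 = False; p_4 = False; p_5 = False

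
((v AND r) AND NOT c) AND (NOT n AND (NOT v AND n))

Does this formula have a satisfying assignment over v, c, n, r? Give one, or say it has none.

Case v = True: the conjunct NOT v is False.
Case v = False: the conjunct v is False.
Both cases fail — unsatisfiable.

The formula is unsatisfiable.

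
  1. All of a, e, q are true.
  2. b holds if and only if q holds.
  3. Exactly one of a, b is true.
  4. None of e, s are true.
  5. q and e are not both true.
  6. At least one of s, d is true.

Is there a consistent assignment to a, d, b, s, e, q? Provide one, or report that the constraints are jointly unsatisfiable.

No satisfying assignment exists.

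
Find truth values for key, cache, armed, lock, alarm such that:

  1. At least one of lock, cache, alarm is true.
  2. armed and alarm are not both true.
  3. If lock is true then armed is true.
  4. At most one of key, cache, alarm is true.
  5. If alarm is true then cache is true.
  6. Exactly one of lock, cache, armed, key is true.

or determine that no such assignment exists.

key = False, cache = True, armed = False, lock = False, alarm = False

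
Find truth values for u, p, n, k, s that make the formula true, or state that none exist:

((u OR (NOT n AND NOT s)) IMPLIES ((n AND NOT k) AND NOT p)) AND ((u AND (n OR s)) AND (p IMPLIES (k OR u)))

u = True, p = False, n = True, k = False, s = True

  (u OR (NOT n AND NOT s)) IMPLIES ((n AND NOT k) AND NOT p) = True
    u OR (NOT n AND NOT s) = True
      NOT n AND NOT s = False
        NOT n = False
        NOT s = False
    (n AND NOT k) AND NOT p = True
      n AND NOT k = True
        NOT k = True
      NOT p = True
  (u AND (n OR s)) AND (p IMPLIES (k OR u)) = True
    u AND (n OR s) = True
      n OR s = True
    p IMPLIES (k OR u) = True
      k OR u = True
Both conjuncts True, so the formula holds.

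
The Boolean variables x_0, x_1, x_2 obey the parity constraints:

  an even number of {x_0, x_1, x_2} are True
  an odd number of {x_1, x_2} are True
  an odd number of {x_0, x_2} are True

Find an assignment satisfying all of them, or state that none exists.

x_0 = True; x_1 = True; x_2 = False

{x_0, x_1, x_2}: 2 true → even ✓
{x_1, x_2}: 1 true → odd ✓
{x_0, x_2}: 1 true → odd ✓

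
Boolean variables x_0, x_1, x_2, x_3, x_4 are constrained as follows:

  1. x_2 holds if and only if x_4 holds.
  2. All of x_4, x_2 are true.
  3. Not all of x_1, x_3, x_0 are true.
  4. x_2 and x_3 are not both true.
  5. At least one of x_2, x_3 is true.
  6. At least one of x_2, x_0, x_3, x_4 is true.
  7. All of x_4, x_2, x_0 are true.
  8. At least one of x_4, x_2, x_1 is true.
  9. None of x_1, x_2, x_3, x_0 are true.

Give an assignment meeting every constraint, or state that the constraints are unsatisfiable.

No satisfying assignment exists.

Case x_0 = True:
  Constraint (9) is violated (x_0=T) — contradiction.
Case x_0 = False:
  Constraint (7) is violated (x_0=F) — contradiction.
Both cases fail — unsatisfiable.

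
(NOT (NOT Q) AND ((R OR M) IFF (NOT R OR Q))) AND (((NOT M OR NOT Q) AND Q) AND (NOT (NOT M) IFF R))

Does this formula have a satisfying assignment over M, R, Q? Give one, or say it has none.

The formula is unsatisfiable.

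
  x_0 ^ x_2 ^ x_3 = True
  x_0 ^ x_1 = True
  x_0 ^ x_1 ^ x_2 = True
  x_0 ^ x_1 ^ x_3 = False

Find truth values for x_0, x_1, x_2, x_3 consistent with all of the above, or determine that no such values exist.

x_0 = False, x_1 = True, x_2 = False, x_3 = True

x_0 ^ x_2 ^ x_3 = F ^ F ^ T = True ✓
x_0 ^ x_1 = F ^ T = True ✓
x_0 ^ x_1 ^ x_2 = F ^ T ^ F = True ✓
x_0 ^ x_1 ^ x_3 = F ^ T ^ T = False ✓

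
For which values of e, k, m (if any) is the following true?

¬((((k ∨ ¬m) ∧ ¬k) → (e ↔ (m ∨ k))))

e = True, k = False, m = False

  ¬((((k ∨ ¬m) ∧ ¬k) → (e ↔ (m ∨ k)))) = True
    ((k ∨ ¬m) ∧ ¬k) → (e ↔ (m ∨ k)) = False
      (k ∨ ¬m) ∧ ¬k = True
        k ∨ ¬m = True
          ¬m = True
        ¬k = True
      e ↔ (m ∨ k) = False
        m ∨ k = False
The formula evaluates to True.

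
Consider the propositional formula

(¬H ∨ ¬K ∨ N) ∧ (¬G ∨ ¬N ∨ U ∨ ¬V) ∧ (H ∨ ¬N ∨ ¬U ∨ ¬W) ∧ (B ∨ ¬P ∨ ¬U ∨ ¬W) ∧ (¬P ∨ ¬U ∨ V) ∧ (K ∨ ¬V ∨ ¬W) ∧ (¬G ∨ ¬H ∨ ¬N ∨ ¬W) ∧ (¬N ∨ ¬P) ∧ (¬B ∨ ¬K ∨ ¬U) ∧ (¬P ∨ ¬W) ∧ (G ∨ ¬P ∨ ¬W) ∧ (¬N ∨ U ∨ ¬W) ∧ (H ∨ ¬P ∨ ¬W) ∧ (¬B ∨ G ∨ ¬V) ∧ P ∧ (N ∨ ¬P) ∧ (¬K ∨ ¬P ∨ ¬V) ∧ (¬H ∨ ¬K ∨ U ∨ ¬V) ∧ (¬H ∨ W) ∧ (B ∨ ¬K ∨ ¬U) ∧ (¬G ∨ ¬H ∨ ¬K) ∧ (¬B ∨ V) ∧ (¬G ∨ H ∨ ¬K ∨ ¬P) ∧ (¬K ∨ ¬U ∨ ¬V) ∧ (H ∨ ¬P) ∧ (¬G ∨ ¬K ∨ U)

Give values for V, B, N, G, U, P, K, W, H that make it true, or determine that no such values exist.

No satisfying assignment exists.

Case P = True:
  (¬N ∨ ¬P) forces N = False.
  Clause (N ∨ ¬P) is falsified — contradiction.
Case P = False:
  Clause (P) is falsified — contradiction.
Both cases fail, so the formula is unsatisfiable.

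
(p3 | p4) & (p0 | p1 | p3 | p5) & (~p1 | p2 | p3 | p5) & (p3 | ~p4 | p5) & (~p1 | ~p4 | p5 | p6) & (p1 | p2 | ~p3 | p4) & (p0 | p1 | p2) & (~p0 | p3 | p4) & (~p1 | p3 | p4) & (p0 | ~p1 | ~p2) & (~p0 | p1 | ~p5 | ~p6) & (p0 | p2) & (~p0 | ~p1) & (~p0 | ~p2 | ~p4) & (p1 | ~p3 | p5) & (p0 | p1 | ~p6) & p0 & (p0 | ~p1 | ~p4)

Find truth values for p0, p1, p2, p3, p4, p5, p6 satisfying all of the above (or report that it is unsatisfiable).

p0 = True; p1 = False; p2 = True; p3 = True; p4 = False; p5 = True; p6 = False

Unit clause (p0) forces p0 = True.
In (~p0 | ~p1) only ~p1 is left, so p1 = False.
Set p2 = True.
  then (~p0 | ~p2 | ~p4) forces p4 = False.
  then (p3 | p4) forces p3 = True.
  then (p1 | ~p3 | p5) forces p5 = True.
  then (~p0 | p1 | ~p5 | ~p6) forces p6 = False.
All clauses satisfied.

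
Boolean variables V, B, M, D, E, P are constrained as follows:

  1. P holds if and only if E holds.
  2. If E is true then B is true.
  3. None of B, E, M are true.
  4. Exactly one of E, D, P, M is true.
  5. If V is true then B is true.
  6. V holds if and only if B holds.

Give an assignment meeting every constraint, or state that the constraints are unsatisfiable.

V = False, B = False, M = False, D = True, E = False, P = False

  (1) P=F, E=F — same ✓
  (2) E=F ⇒ B: vacuous ✓
  (3) {B, E, M}: 0 true — none ✓
  (4) {E, D, P, M}: 1 true — exactly one ✓
  (5) V=F ⇒ B: vacuous ✓
  (6) V=F, B=F — same ✓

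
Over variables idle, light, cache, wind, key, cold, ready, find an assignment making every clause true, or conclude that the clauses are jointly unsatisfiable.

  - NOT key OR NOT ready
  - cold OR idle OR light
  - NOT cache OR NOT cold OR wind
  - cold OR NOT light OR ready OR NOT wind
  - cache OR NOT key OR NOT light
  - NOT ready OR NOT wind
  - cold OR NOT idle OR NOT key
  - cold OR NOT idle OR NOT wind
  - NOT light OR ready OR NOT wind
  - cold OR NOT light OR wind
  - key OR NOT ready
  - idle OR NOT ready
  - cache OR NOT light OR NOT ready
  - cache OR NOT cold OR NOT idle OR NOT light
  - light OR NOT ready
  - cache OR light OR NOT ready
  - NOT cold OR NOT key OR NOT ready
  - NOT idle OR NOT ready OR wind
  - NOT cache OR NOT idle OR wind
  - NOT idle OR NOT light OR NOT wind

idle = False; light = False; cache = True; wind = True; key = True; cold = True; ready = False

Set idle = False.
  then (idle OR NOT ready) forces ready = False.
Set light = False.
  then (cold OR idle OR light) forces cold = True.
Set cache = True.
  then (NOT cache OR NOT cold OR wind) forces wind = True.
Set key = True.
All clauses satisfied.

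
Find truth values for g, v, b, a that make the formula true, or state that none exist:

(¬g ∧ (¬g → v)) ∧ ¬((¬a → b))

g = False, v = True, b = False, a = False

  ¬g ∧ (¬g → v) = True
    ¬g = True
    ¬g → v = True
      ¬g = True
  ¬((¬a → b)) = True
    ¬a → b = False
      ¬a = True
Both conjuncts True, so the formula holds.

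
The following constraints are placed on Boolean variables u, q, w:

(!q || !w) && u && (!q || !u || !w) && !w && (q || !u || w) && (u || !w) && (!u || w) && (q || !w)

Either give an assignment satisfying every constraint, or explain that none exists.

The formula is unsatisfiable.

Case u = True:
  (!w) forces w = False.
  Clause (!u || w) is falsified — contradiction.
Case u = False:
  Clause (u) is falsified — contradiction.
Both cases fail, so the formula is unsatisfiable.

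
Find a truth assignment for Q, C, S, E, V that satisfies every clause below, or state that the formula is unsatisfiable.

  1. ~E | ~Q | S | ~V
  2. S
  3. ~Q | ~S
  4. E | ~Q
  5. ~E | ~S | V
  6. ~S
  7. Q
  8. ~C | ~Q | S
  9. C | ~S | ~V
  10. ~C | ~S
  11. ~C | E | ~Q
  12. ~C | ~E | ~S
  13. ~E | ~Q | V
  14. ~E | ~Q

Case S = True:
  Clause (~S) is falsified — contradiction.
Case S = False:
  Clause (S) is falsified — contradiction.
Both cases fail, so the formula is unsatisfiable.

The formula is unsatisfiable.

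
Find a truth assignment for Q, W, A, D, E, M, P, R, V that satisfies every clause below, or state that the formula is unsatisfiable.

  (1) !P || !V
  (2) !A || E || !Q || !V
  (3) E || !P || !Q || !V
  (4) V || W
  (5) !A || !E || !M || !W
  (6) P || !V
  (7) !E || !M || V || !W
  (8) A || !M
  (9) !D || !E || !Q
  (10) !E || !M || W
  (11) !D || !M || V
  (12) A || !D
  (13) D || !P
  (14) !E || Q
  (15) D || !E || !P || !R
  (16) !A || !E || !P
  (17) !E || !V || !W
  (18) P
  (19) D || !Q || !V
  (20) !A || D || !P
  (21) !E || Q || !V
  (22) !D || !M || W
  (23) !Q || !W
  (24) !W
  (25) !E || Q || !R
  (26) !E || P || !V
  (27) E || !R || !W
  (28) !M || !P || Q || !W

No satisfying assignment exists.

Case W = True:
  Clause (!W) is falsified — contradiction.
Case W = False:
  (V || W) forces V = True.
  (!P || !V) forces P = False.
  Clause (P || !V) is falsified — contradiction.
Both cases fail, so the formula is unsatisfiable.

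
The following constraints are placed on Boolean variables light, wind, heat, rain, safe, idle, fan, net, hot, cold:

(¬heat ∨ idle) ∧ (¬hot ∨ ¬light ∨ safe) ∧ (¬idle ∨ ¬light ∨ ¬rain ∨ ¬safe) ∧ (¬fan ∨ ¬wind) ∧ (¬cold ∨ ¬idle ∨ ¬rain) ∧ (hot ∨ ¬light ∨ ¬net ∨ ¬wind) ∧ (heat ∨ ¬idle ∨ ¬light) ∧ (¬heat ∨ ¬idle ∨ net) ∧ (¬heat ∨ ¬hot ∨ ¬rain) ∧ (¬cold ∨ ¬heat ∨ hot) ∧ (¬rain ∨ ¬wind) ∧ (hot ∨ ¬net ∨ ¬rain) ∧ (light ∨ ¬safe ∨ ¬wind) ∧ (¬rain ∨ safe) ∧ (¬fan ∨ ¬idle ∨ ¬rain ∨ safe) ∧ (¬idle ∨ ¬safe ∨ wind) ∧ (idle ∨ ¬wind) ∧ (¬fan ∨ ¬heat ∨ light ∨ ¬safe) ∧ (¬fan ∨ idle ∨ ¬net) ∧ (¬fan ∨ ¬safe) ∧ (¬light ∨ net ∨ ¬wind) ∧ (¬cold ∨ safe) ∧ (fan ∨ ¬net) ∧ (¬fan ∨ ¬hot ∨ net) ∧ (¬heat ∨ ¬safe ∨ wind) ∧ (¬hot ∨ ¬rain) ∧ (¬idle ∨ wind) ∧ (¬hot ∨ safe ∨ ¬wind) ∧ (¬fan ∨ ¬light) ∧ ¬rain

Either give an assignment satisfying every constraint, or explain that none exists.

light: False, wind: False, heat: False, rain: False, safe: False, idle: False, fan: False, net: False, hot: False, cold: False

Unit clause (¬rain) forces rain = False.
Set light = False.
Set wind = False.
  then (¬idle ∨ wind) forces idle = False.
  then (¬heat ∨ idle) forces heat = False.
Set safe = False.
  then (¬cold ∨ safe) forces cold = False.
Set fan = False.
  then (fan ∨ ¬net) forces net = False.
Set hot = False.
All clauses satisfied.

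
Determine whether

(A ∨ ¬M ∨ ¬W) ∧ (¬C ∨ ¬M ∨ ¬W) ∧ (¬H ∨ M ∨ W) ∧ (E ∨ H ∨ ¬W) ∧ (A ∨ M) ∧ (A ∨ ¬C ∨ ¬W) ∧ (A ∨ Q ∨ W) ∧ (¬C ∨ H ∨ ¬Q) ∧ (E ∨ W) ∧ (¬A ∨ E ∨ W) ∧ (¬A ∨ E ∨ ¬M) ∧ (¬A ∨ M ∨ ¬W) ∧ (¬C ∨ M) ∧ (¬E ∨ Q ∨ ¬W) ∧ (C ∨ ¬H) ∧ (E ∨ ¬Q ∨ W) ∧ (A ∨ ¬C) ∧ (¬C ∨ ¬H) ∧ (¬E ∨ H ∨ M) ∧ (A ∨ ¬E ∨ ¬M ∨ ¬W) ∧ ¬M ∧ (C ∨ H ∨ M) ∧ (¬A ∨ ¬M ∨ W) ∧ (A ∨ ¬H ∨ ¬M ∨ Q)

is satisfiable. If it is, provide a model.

Unsatisfiable

Case C = True:
  (¬C ∨ M) forces M = True.
  Clause (¬M) is falsified — contradiction.
Case C = False:
  (C ∨ ¬H) forces H = False.
  (¬M) forces M = False.
  Clause (C ∨ H ∨ M) is falsified — contradiction.
Both cases fail, so the formula is unsatisfiable.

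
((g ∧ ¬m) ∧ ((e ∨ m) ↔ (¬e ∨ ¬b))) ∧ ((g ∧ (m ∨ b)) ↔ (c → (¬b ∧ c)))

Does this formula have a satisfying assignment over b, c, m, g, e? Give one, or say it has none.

UNSATISFIABLE

Case m = True: the conjunct ¬m is False.
Case m = False: the formula simplifies to (g ∧ (e ↔ (¬e ∨ ¬b))) ∧ ((g ∧ b) ↔ (c → (¬b ∧ c))).
  e = True: simplifies to (g ∧ ¬b) ∧ ((g ∧ b) ↔ (c → (¬b ∧ c))).
    b = True: the conjunct ¬b is False.
    b = False: simplifies to g ∧ ¬((c → c)).
      c = True: the conjunct ¬((c → c)) becomes ¬((True → True)) = False.
      c = False: the conjunct ¬((c → c)) becomes ¬((False → False)) = False.
  e = False: the conjunct e ↔ (¬e ∨ ¬b) becomes False ↔ (True ∨ ¬b) = False.
Both cases fail — unsatisfiable.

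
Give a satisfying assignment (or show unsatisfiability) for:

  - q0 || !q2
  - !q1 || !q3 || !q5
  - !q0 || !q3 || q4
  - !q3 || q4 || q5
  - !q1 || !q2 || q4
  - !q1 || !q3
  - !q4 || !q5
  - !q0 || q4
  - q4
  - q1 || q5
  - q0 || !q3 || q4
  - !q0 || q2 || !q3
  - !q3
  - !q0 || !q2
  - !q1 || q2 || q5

Case q2 = True:
  (q0 || !q2) forces q0 = True.
  Clause (!q0 || !q2) is falsified — contradiction.
Case q2 = False:
  (q4) forces q4 = True.
  (!q4 || !q5) forces q5 = False.
  (q1 || q5) forces q1 = True.
  Clause (!q1 || q2 || q5) is falsified — contradiction.
Both cases fail, so the formula is unsatisfiable.

Unsatisfiable — no assignment works.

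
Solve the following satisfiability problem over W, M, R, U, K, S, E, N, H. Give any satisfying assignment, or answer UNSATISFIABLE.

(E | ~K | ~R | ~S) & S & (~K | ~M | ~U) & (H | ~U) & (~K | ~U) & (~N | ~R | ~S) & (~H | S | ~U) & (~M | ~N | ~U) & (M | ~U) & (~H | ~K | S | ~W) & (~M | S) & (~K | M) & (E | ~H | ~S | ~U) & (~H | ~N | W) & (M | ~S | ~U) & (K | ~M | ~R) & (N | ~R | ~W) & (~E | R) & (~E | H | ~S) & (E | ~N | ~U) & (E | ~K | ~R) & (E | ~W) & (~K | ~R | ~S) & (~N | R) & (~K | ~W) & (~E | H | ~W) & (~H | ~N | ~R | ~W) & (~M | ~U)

Unit clause (S) forces S = True.
Try W = True:
  (E | ~W) forces E = True.
  (~E | R) forces R = True.
  (~N | ~R | ~S) forces N = False.
  clause (N | ~R | ~W) is falsified — backtrack.
So W = False.
Set M = False.
  then (M | ~U) forces U = False.
  then (~K | M) forces K = False.
Set R = False.
  then (~E | R) forces E = False.
  then (~N | R) forces N = False.
Set H = True.
All clauses satisfied.

W = False; M = False; R = False; U = False; K = False; S = True; E = False; N = False; H = True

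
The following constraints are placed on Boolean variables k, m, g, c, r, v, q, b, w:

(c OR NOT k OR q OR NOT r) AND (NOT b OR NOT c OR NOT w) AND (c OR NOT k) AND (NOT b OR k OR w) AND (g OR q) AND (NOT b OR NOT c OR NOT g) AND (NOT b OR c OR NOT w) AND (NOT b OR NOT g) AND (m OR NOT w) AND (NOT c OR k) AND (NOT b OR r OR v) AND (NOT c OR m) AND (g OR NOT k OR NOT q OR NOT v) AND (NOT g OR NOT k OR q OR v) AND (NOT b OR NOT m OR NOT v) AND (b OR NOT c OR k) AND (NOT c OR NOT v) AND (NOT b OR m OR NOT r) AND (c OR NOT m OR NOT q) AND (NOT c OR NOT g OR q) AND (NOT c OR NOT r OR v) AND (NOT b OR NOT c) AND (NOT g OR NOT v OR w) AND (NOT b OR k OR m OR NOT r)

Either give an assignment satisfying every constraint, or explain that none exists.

Set k = False.
  then (NOT c OR k) forces c = False.
Set m = True.
  then (c OR NOT m OR NOT q) forces q = False.
  then (g OR q) forces g = True.
  then (NOT b OR NOT g) forces b = False.
Set r = False.
Set v = False.
Set w = False.
All clauses satisfied.

k = False; m = True; g = True; c = False; r = False; v = False; q = False; b = False; w = False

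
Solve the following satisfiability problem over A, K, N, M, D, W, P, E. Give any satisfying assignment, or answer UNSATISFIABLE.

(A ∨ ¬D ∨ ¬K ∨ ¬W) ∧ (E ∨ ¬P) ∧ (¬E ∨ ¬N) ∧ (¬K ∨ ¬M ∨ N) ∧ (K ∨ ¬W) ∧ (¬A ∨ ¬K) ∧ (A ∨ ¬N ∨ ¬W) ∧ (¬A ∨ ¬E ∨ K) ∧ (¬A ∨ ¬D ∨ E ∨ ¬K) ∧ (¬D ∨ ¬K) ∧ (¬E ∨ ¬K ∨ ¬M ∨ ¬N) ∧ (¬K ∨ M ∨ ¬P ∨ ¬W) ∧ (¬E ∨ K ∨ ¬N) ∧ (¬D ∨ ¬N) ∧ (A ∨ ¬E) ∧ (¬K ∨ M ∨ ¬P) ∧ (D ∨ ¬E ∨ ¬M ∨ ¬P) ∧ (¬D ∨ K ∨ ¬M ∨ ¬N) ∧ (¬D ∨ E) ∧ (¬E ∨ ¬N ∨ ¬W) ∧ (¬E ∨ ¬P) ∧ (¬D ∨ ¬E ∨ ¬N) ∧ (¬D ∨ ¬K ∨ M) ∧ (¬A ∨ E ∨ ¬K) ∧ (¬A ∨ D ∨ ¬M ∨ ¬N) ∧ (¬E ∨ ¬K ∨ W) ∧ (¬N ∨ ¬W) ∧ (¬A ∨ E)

Try A = True:
  (¬A ∨ ¬K) forces K = False.
  (K ∨ ¬W) forces W = False.
  (¬A ∨ ¬E ∨ K) forces E = False.
  clause (¬A ∨ E) is falsified — backtrack.
So A = False.
  then (A ∨ ¬E) forces E = False.
  then (¬D ∨ E) forces D = False.
  then (E ∨ ¬P) forces P = False.
Set K = True.
Set N = True.
  then (A ∨ ¬N ∨ ¬W) forces W = False.
Set M = False.
All clauses satisfied.

A = False, K = True, N = True, M = False, D = False, W = False, P = False, E = False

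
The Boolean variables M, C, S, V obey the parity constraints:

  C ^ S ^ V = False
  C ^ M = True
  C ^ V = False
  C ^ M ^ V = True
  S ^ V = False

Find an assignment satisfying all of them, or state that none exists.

M = True; C = False; S = False; V = False

C ^ S ^ V = F ^ F ^ F = False ✓
C ^ M = F ^ T = True ✓
C ^ V = F ^ F = False ✓
C ^ M ^ V = F ^ T ^ F = True ✓
S ^ V = F ^ F = False ✓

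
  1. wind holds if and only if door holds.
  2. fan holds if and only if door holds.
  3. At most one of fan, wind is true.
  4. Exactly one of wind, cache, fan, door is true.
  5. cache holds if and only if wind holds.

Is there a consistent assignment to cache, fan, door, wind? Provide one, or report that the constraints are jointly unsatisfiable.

No satisfying assignment exists.

Case cache = True:
  (4) with cache=T forces wind = False.
  Constraint (5) is violated (cache=T, wind=F) — contradiction.
Case cache = False:
  (5) with cache=F forces wind = False.
  (1) with wind=F forces door = False.
  (2) with door=F forces fan = False.
  Constraint (4) is violated (wind=F, cache=F, fan=F, door=F) — contradiction.
Both cases fail — unsatisfiable.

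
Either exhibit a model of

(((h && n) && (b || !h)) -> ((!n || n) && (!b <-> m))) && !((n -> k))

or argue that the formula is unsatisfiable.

m = True; h = True; b = False; n = True; k = False

  ((h && n) && (b || !h)) -> ((!n || n) && (!b <-> m)) = True
    (h && n) && (b || !h) = False
      h && n = True
      b || !h = False
        !h = False
    (!n || n) && (!b <-> m) = True
      !n || n = True
        !n = False
      !b <-> m = True
        !b = True
  !((n -> k)) = True
    n -> k = False
Both conjuncts True, so the formula holds.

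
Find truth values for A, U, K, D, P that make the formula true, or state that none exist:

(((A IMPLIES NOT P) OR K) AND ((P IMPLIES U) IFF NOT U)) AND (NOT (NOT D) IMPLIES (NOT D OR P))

A = False, U = False, K = False, D = False, P = False

  ((A IMPLIES NOT P) OR K) AND ((P IMPLIES U) IFF NOT U) = True
    (A IMPLIES NOT P) OR K = True
      A IMPLIES NOT P = True
        NOT P = True
    (P IMPLIES U) IFF NOT U = True
      P IMPLIES U = True
      NOT U = True
  NOT (NOT D) IMPLIES (NOT D OR P) = True
    NOT (NOT D) = False
      NOT D = True
    NOT D OR P = True
      NOT D = True
Both conjuncts True, so the formula holds.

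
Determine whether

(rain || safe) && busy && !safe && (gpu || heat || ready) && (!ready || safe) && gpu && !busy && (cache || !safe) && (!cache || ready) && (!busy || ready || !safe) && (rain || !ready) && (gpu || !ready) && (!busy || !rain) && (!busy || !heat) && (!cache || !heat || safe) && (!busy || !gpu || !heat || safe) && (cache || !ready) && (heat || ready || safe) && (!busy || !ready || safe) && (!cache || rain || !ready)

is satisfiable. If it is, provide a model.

Case busy = True:
  Clause (!busy) is falsified — contradiction.
Case busy = False:
  Clause (busy) is falsified — contradiction.
Both cases fail, so the formula is unsatisfiable.

Unsatisfiable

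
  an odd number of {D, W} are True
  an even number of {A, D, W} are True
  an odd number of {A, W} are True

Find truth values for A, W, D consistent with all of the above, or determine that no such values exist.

A: True; W: False; D: True

{D, W}: 1 true → odd ✓
{A, D, W}: 2 true → even ✓
{A, W}: 1 true → odd ✓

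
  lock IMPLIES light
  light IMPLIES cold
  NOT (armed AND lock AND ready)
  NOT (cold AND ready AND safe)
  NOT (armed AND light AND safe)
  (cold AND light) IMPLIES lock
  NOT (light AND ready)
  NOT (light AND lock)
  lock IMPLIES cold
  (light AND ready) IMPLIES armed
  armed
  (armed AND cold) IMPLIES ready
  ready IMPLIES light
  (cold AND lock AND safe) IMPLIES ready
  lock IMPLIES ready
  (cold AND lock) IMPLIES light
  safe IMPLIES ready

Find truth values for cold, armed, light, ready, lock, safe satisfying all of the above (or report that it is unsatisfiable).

cold: False, armed: True, light: False, ready: False, lock: False, safe: False

Unit clause (armed) forces armed = True.
Try cold = True:
  (NOT armed OR NOT cold OR ready) forces ready = True.
  (light OR NOT ready) forces light = True.
  clause (NOT light OR NOT ready) is falsified — backtrack.
So cold = False.
  then (cold OR NOT light) forces light = False.
  then (light OR NOT lock) forces lock = False.
  then (light OR NOT ready) forces ready = False.
  then (ready OR NOT safe) forces safe = False.
All clauses satisfied.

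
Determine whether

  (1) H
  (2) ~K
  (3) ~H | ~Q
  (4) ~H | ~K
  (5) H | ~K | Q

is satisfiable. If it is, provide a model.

H = True, Q = False, K = False

Unit clause (H) forces H = True.
Unit clause (~K) forces K = False.
In (~H | ~Q) only ~Q is left, so Q = False.
Check each clause:
  (H): H holds.
  (~K): ~K holds.
  (~H | ~Q): ~Q holds.
  (~H | ~K): ~K holds.
  (H | ~K | Q): H holds.
All clauses satisfied.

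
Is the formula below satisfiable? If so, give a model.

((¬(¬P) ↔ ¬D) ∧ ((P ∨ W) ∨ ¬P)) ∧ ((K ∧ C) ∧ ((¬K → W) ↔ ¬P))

K=T, D=T, C=T, P=F, W=T

  (¬(¬P) ↔ ¬D) ∧ ((P ∨ W) ∨ ¬P) = True
    ¬(¬P) ↔ ¬D = True
      ¬(¬P) = False
        ¬P = True
      ¬D = False
    (P ∨ W) ∨ ¬P = True
      P ∨ W = True
      ¬P = True
  (K ∧ C) ∧ ((¬K → W) ↔ ¬P) = True
    K ∧ C = True
    (¬K → W) ↔ ¬P = True
      ¬K → W = True
        ¬K = False
      ¬P = True
Both conjuncts True, so the formula holds.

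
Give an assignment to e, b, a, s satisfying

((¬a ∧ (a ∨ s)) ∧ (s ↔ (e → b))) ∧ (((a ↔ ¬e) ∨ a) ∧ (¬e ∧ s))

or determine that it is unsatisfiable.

Case e = True: the conjunct ¬e is False.
Case e = False: the formula simplifies to ((¬a ∧ (a ∨ s)) ∧ s) ∧ ((a ∨ a) ∧ s).
  a = True: the conjunct ¬a is False.
  a = False: the conjunct a ∨ a becomes False ∨ False = False.
Both cases fail — unsatisfiable.

No satisfying assignment exists.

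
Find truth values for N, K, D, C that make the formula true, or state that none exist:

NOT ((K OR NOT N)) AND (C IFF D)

N: True, K: False, D: False, C: False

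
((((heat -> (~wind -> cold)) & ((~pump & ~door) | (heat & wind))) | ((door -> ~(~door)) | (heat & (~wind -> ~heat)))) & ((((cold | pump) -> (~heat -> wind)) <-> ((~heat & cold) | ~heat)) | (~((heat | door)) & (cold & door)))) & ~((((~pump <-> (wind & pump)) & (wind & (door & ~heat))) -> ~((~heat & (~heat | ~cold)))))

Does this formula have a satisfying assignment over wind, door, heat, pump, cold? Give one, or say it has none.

Unsatisfiable — no assignment works.

The conjunct ~((((~pump <-> (wind & pump)) & (wind & (door & ~heat))) -> ~((~heat & (~heat | ~cold))))) is unsatisfiable on its own:
  heat = True: this becomes ~((False -> True)) = False.
  heat = False: simplifies to ~(~(((~pump <-> (wind & pump)) & (wind & door)))).
    wind = True: simplifies to ~(~(((~pump <-> pump) & door))).
      pump = True: this becomes ~(~False) = False.
      pump = False: this becomes ~(~False) = False.
    wind = False: this becomes ~(~False) = False.
So the whole conjunction is unsatisfiable.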